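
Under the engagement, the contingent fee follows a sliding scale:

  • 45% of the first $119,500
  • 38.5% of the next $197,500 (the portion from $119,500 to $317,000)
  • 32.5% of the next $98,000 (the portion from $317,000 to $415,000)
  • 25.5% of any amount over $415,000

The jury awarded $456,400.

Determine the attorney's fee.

First $119,500 at 45% = $53,775.00
Next $197,500 at 38.5% = $76,037.50
Next $98,000 at 32.5% = $31,850.00
Remaining $41,400 at 25.5% = $10,557.00
Fee: $53,775.00 + $76,037.50 + $31,850.00 + $10,557.00 = $172,219.50

$172,219.50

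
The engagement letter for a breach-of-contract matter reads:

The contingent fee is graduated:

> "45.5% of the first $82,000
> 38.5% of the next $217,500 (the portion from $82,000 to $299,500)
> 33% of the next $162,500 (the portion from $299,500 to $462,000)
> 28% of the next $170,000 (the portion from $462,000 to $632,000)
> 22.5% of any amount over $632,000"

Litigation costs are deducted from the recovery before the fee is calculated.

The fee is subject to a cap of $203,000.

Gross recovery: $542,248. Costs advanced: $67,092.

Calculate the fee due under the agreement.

$178,356.18

Fee base (net of costs): $542,248 − $67,092 = $475,156
First $82,000 at 45.5% = $37,310.00
Next $217,500 at 38.5% = $83,737.50
Next $162,500 at 33% = $53,625.00
Remaining $13,156 at 28% = $3,683.68
Fee: $37,310.00 + $83,737.50 + $53,625.00 + $3,683.68 = $178,356.18
$178,356.18 is under the $203,000 cap.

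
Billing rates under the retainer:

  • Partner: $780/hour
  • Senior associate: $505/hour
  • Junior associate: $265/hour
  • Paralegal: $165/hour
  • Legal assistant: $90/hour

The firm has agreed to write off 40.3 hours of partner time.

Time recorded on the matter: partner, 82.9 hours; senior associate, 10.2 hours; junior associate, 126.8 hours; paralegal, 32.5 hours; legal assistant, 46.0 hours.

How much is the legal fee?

$81,483.50

Partner: 82.9 × $780 = $64,662.00
Senior associate: 10.2 × $505 = $5,151.00
Junior associate: 126.8 × $265 = $33,602.00
Paralegal: 32.5 × $165 = $5,362.50
Legal assistant: 46.0 × $90 = $4,140.00
Subtotal: $112,917.50
Write-off: 40.3 × $780 = $31,434.00
Total: $112,917.50 − $31,434.00 = $81,483.50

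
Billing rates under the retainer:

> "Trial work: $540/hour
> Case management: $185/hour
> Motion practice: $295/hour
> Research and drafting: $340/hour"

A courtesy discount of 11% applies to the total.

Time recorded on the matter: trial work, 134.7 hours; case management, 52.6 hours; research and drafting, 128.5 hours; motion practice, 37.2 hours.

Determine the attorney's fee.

$122,048.37

Trial work: 134.7 × $540 = $72,738.00
Case management: 52.6 × $185 = $9,731.00
Motion practice: 37.2 × $295 = $10,974.00
Research and drafting: 128.5 × $340 = $43,690.00
Subtotal: $137,133.00
Less 11% discount: −$15,084.63
Total: $137,133.00 − $15,084.63 = $122,048.37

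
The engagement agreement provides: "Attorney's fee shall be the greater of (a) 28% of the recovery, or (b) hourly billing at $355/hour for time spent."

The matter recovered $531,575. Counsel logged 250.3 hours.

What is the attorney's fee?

$148,841.00

(a) 28% of $531,575 = $148,841.00
(b) 250.3 × $355 = $88,856.50
The greater is (a): $148,841.00.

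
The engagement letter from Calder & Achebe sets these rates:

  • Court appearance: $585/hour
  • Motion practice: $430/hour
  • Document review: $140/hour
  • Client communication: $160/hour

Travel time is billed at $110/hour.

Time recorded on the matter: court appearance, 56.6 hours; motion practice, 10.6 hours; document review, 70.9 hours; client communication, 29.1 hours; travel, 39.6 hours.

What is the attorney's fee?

$56,607.00

Court appearance: 56.6 × $585 = $33,111.00
Motion practice: 10.6 × $430 = $4,558.00
Document review: 70.9 × $140 = $9,926.00
Client communication: 29.1 × $160 = $4,656.00
Subtotal: $33,111.00 + $4,558.00 + $9,926.00 + $4,656.00 = $52,251.00
Travel: 39.6 × $110 = $4,356.00
Total: $52,251.00 + $4,356.00 = $56,607.00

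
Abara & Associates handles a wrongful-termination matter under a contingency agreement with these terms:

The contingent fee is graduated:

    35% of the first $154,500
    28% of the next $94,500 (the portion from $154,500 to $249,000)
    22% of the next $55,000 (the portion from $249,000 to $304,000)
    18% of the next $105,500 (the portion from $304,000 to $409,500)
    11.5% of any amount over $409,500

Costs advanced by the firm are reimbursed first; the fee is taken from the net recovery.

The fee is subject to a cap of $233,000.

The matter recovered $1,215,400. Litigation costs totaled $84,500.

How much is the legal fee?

$194,586.00

Fee base (net of costs): $1,215,400 − $84,500 = $1,130,900
First $154,500 at 35% = $54,075.00
Next $94,500 at 28% = $26,460.00
Next $55,000 at 22% = $12,100.00
Next $105,500 at 18% = $18,990.00
Remaining $721,400 at 11.5% = $82,961.00
Fee: $54,075.00 + $26,460.00 + $12,100.00 + $18,990.00 + $82,961.00 = $194,586.00
$194,586.00 is under the $233,000 cap.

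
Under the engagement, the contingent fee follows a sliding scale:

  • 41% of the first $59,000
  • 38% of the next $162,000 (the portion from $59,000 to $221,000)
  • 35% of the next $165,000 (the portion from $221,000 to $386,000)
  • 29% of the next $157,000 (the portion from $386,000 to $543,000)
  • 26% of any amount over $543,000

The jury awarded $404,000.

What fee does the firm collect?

First $59,000 at 41% = $24,190.00
Next $162,000 at 38% = $61,560.00
Next $165,000 at 35% = $57,750.00
Remaining $18,000 at 29% = $5,220.00
Fee: $24,190.00 + $61,560.00 + $57,750.00 + $5,220.00 = $148,720.00

$148,720.00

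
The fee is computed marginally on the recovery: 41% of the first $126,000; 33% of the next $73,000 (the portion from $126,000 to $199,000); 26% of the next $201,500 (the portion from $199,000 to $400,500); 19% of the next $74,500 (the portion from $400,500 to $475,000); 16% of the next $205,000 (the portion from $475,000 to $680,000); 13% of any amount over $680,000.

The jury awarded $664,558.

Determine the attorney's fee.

$172,624.28

First $126,000 at 41% = $51,660.00
Next $73,000 at 33% = $24,090.00
Next $201,500 at 26% = $52,390.00
Next $74,500 at 19% = $14,155.00
Remaining $189,558 at 16% = $30,329.28
Fee: $51,660.00 + $24,090.00 + $52,390.00 + $14,155.00 + $30,329.28 = $172,624.28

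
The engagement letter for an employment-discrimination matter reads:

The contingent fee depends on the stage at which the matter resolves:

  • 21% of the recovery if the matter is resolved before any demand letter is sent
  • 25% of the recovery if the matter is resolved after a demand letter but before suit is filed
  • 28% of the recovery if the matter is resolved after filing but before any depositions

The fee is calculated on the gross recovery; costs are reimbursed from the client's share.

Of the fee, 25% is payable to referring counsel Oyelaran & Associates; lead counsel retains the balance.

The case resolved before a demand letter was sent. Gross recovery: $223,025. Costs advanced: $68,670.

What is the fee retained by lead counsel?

Fee base is the gross recovery, $223,025; costs are reimbursed separately.
The matter resolved before a demand letter was sent, so the 21% rate applies.
$223,025 × 21% = $46,835.25
Referral share: 25% of $46,835.25 = $11,708.81; lead counsel retains $46,835.25 − $11,708.81 = $35,126.44.

$35,126.44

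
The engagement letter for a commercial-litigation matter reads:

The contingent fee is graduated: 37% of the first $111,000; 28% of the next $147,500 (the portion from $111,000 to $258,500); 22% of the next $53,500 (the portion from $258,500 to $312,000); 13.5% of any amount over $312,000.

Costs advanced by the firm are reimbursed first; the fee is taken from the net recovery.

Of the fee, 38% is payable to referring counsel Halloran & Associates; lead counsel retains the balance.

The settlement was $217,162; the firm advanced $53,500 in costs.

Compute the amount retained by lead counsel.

$34,605.52

Fee base (net of costs): $217,162 − $53,500 = $163,662
First $111,000 at 37% = $41,070.00
Remaining $52,662 at 28% = $14,745.36
Fee: $41,070.00 + $14,745.36 = $55,815.36
Referral share: 38% of $55,815.36 = $21,209.84; lead counsel retains $55,815.36 − $21,209.84 = $34,605.52.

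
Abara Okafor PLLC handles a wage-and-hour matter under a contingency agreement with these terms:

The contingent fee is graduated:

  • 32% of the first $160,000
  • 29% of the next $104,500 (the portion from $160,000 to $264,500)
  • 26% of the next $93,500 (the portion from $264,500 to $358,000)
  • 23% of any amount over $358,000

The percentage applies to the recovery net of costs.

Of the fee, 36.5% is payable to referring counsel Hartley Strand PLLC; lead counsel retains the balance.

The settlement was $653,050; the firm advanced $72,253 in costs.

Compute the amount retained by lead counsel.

$99,732.03

Fee base (net of costs): $653,050 − $72,253 = $580,797
First $160,000 at 32% = $51,200.00
Next $104,500 at 29% = $30,305.00
Next $93,500 at 26% = $24,310.00
Remaining $222,797 at 23% = $51,243.31
Fee: $51,200.00 + $30,305.00 + $24,310.00 + $51,243.31 = $157,058.31
Referral share: 36.5% of $157,058.31 = $57,326.28; lead counsel retains $157,058.31 − $57,326.28 = $99,732.03.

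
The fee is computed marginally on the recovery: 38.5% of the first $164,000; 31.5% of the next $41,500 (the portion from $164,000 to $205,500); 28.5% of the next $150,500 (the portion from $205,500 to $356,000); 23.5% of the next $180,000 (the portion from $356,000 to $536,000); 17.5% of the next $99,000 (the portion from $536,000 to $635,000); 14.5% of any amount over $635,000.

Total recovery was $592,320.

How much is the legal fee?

$171,261.00

First $164,000 at 38.5% = $63,140.00
Next $41,500 at 31.5% = $13,072.50
Next $150,500 at 28.5% = $42,892.50
Next $180,000 at 23.5% = $42,300.00
Remaining $56,320 at 17.5% = $9,856.00
Fee: $63,140.00 + $13,072.50 + $42,892.50 + $42,300.00 + $9,856.00 = $171,261.00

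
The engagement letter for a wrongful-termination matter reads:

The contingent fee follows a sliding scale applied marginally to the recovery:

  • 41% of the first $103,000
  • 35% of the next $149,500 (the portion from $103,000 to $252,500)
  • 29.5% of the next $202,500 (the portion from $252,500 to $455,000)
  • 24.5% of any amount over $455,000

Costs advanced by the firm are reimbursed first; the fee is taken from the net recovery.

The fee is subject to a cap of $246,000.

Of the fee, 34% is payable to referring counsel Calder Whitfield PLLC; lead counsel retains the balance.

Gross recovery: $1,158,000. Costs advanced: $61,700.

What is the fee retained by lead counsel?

Fee base (net of costs): $1,158,000 − $61,700 = $1,096,300
First $103,000 at 41% = $42,230.00
Next $149,500 at 35% = $52,325.00
Next $202,500 at 29.5% = $59,737.50
Remaining $641,300 at 24.5% = $157,118.50
Fee: $42,230.00 + $52,325.00 + $59,737.50 + $157,118.50 = $311,411.00
$311,411.00 exceeds the $246,000 cap, so the fee is capped at $246,000.00.
Referral share: 34% of $246,000.00 = $83,640.00; lead counsel retains $246,000.00 − $83,640.00 = $162,360.00.

$162,360.00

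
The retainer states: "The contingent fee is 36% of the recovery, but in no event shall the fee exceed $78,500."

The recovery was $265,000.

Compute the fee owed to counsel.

$78,500.00

36% of $265,000 = $95,400.00
That exceeds the $78,500 cap, so the fee is capped at $78,500.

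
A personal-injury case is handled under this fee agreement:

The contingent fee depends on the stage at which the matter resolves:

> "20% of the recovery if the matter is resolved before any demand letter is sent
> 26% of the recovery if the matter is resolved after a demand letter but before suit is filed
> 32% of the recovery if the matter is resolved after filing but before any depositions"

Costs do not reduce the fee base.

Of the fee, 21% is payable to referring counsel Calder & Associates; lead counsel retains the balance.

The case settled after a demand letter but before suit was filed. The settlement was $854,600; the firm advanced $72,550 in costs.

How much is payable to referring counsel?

$46,661.16

Fee base is the gross recovery, $854,600; costs are reimbursed separately.
The matter settled after a demand letter but before suit was filed, so the 26% rate applies.
$854,600 × 26% = $222,196.00
Referral share: 21% of $222,196.00 = $46,661.16; lead counsel retains $222,196.00 − $46,661.16 = $175,534.84.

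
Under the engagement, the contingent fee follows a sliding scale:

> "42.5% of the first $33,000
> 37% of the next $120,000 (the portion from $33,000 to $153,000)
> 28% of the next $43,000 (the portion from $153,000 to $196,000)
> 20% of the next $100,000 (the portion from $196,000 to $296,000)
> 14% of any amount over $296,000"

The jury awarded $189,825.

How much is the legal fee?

First $33,000 at 42.5% = $14,025.00
Next $120,000 at 37% = $44,400.00
Remaining $36,825 at 28% = $10,311.00
Fee: $14,025.00 + $44,400.00 + $10,311.00 = $68,736.00

$68,736.00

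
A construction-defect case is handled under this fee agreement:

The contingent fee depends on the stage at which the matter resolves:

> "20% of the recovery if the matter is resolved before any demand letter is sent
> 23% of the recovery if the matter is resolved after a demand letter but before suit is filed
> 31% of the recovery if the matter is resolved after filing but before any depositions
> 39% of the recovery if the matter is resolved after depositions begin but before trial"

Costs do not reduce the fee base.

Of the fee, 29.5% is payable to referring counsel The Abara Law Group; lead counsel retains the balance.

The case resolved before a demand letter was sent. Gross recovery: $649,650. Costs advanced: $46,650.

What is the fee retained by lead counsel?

$91,600.65

Fee base is the gross recovery, $649,650; costs are reimbursed separately.
The matter resolved before a demand letter was sent, so the 20% rate applies.
$649,650 × 20% = $129,930.00
Referral share: 29.5% of $129,930.00 = $38,329.35; lead counsel retains $129,930.00 − $38,329.35 = $91,600.65.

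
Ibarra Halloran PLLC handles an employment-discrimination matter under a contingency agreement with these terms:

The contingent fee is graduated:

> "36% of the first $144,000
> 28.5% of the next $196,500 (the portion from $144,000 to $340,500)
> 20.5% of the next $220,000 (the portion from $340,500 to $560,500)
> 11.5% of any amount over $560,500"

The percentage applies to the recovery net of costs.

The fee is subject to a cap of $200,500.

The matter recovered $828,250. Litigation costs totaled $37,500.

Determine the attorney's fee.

$179,421.25

Fee base (net of costs): $828,250 − $37,500 = $790,750
First $144,000 at 36% = $51,840.00
Next $196,500 at 28.5% = $56,002.50
Next $220,000 at 20.5% = $45,100.00
Remaining $230,250 at 11.5% = $26,478.75
Fee: $51,840.00 + $56,002.50 + $45,100.00 + $26,478.75 = $179,421.25
$179,421.25 is under the $200,500 cap.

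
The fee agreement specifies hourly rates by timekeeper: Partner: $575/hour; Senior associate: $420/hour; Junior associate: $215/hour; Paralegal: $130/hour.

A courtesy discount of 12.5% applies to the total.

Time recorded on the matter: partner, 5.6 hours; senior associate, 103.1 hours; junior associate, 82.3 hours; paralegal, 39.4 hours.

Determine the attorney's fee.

Partner: 5.6 × $575 = $3,220.00
Senior associate: 103.1 × $420 = $43,302.00
Junior associate: 82.3 × $215 = $17,694.50
Paralegal: 39.4 × $130 = $5,122.00
Subtotal: $69,338.50
Less 12.5% discount: −$8,667.31
Total: $69,338.50 − $8,667.31 = $60,671.19

$60,671.19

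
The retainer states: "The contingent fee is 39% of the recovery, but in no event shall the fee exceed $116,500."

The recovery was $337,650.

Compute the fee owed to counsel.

39% of $337,650 = $131,683.50
That exceeds the $116,500 cap, so the fee is capped at $116,500.

$116,500.00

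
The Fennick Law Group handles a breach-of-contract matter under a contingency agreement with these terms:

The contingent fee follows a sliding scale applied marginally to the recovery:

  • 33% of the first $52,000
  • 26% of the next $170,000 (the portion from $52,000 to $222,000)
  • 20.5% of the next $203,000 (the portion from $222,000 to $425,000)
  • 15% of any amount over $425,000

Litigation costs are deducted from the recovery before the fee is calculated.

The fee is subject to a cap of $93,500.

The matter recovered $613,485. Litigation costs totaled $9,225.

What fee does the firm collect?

Fee base (net of costs): $613,485 − $9,225 = $604,260
First $52,000 at 33% = $17,160.00
Next $170,000 at 26% = $44,200.00
Next $203,000 at 20.5% = $41,615.00
Remaining $179,260 at 15% = $26,889.00
Fee: $17,160.00 + $44,200.00 + $41,615.00 + $26,889.00 = $129,864.00
$129,864.00 exceeds the $93,500 cap, so the fee is capped at $93,500.00.

$93,500.00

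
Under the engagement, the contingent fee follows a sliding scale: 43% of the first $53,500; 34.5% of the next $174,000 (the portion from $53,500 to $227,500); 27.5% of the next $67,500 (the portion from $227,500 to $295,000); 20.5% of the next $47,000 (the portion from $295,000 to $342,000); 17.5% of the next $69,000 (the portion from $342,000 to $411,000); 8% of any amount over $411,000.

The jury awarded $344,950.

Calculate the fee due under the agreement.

First $53,500 at 43% = $23,005.00
Next $174,000 at 34.5% = $60,030.00
Next $67,500 at 27.5% = $18,562.50
Next $47,000 at 20.5% = $9,635.00
Remaining $2,950 at 17.5% = $516.25
Fee: $23,005.00 + $60,030.00 + $18,562.50 + $9,635.00 + $516.25 = $111,748.75

$111,748.75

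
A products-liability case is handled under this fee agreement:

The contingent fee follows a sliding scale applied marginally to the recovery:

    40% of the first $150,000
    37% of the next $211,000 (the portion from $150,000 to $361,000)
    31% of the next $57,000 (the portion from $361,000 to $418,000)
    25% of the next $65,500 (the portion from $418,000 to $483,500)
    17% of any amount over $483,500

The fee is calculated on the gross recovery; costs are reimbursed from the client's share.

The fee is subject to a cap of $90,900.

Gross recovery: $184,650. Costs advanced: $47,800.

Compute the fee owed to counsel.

Fee base is the gross recovery, $184,650; costs are reimbursed separately.
First $150,000 at 40% = $60,000.00
Remaining $34,650 at 37% = $12,820.50
Fee: $60,000.00 + $12,820.50 = $72,820.50
$72,820.50 is under the $90,900 cap.

$72,820.50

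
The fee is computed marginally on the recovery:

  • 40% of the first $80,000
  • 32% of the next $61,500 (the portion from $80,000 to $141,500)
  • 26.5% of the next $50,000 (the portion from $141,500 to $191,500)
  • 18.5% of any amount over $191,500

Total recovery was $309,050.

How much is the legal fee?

$86,676.75

First $80,000 at 40% = $32,000.00
Next $61,500 at 32% = $19,680.00
Next $50,000 at 26.5% = $13,250.00
Remaining $117,550 at 18.5% = $21,746.75
Fee: $32,000.00 + $19,680.00 + $13,250.00 + $21,746.75 = $86,676.75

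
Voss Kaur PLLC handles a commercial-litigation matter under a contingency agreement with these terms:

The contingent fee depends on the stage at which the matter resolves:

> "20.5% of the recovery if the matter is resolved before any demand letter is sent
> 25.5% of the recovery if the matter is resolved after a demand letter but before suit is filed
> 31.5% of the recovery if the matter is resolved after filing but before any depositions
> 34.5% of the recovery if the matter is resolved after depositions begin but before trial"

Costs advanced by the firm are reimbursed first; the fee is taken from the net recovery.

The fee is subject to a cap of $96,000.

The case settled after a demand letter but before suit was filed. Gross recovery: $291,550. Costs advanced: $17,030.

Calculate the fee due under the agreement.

$70,002.60

Fee base (net of costs): $291,550 − $17,030 = $274,520
The matter settled after a demand letter but before suit was filed, so the 25.5% rate applies.
$274,520 × 25.5% = $70,002.60
$70,002.60 is under the $96,000 cap.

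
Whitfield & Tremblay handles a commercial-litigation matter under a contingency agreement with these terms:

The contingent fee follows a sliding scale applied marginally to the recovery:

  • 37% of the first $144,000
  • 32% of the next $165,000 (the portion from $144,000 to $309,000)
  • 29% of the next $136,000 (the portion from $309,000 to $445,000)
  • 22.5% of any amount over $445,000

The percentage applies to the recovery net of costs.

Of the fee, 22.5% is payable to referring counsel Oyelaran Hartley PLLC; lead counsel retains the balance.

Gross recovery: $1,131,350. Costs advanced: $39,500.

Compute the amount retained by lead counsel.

$225,572.47

Fee base (net of costs): $1,131,350 − $39,500 = $1,091,850
First $144,000 at 37% = $53,280.00
Next $165,000 at 32% = $52,800.00
Next $136,000 at 29% = $39,440.00
Remaining $646,850 at 22.5% = $145,541.25
Fee: $53,280.00 + $52,800.00 + $39,440.00 + $145,541.25 = $291,061.25
Referral share: 22.5% of $291,061.25 = $65,488.78; lead counsel retains $291,061.25 − $65,488.78 = $225,572.47.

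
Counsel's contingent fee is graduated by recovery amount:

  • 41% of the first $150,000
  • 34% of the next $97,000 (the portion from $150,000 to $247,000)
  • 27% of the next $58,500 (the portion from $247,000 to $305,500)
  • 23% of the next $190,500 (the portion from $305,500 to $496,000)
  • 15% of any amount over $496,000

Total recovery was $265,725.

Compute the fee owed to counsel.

First $150,000 at 41% = $61,500.00
Next $97,000 at 34% = $32,980.00
Remaining $18,725 at 27% = $5,055.75
Fee: $61,500.00 + $32,980.00 + $5,055.75 = $99,535.75

$99,535.75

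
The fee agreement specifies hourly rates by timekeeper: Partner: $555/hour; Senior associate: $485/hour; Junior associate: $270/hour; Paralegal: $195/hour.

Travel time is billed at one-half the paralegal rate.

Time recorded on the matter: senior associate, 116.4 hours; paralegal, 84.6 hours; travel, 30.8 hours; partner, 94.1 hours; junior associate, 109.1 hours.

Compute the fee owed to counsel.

Partner: 94.1 × $555 = $52,225.50
Senior associate: 116.4 × $485 = $56,454.00
Junior associate: 109.1 × $270 = $29,457.00
Paralegal: 84.6 × $195 = $16,497.00
Subtotal: $52,225.50 + $56,454.00 + $29,457.00 + $16,497.00 = $154,633.50
Travel: 30.8 × ($195 ÷ 2) = 30.8 × $97.50 = $3,003.00
Total: $154,633.50 + $3,003.00 = $157,636.50

$157,636.50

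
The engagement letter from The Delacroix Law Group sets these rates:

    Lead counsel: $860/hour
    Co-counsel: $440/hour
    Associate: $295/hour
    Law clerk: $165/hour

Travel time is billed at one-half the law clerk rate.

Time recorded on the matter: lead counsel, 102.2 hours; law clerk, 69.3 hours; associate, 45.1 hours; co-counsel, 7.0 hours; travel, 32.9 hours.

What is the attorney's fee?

$118,425.25

Lead counsel: 102.2 × $860 = $87,892.00
Co-counsel: 7.0 × $440 = $3,080.00
Associate: 45.1 × $295 = $13,304.50
Law clerk: 69.3 × $165 = $11,434.50
Subtotal: $87,892.00 + $3,080.00 + $13,304.50 + $11,434.50 = $115,711.00
Travel: 32.9 × ($165 ÷ 2) = 32.9 × $82.50 = $2,714.25
Total: $115,711.00 + $2,714.25 = $118,425.25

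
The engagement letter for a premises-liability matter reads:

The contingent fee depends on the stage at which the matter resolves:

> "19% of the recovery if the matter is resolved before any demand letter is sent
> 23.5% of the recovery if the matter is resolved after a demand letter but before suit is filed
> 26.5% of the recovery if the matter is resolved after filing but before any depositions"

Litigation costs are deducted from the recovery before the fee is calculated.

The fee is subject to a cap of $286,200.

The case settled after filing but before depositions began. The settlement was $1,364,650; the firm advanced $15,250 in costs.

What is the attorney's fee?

Fee base (net of costs): $1,364,650 − $15,250 = $1,349,400
The matter settled after filing but before depositions began, so the 26.5% rate applies.
$1,349,400 × 26.5% = $357,591.00
$357,591.00 exceeds the $286,200 cap, so the fee is capped at $286,200.00.

$286,200.00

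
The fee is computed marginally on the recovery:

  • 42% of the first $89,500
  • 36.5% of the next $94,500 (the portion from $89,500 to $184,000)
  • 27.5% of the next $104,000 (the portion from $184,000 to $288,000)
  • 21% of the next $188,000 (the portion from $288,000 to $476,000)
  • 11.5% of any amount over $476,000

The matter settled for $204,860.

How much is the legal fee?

First $89,500 at 42% = $37,590.00
Next $94,500 at 36.5% = $34,492.50
Remaining $20,860 at 27.5% = $5,736.50
Fee: $37,590.00 + $34,492.50 + $5,736.50 = $77,819.00

$77,819.00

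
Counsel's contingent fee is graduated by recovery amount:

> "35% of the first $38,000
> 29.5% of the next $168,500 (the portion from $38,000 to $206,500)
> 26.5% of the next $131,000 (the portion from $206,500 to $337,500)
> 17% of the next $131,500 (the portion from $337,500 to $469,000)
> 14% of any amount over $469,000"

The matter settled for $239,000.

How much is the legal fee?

$71,620.00

First $38,000 at 35% = $13,300.00
Next $168,500 at 29.5% = $49,707.50
Remaining $32,500 at 26.5% = $8,612.50
Fee: $13,300.00 + $49,707.50 + $8,612.50 = $71,620.00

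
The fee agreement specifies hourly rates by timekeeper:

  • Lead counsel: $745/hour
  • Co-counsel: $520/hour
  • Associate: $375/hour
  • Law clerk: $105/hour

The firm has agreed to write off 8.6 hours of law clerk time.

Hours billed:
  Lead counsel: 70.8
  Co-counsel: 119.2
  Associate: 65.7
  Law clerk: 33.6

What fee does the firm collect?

Lead counsel: 70.8 × $745 = $52,746.00
Co-counsel: 119.2 × $520 = $61,984.00
Associate: 65.7 × $375 = $24,637.50
Law clerk: 33.6 × $105 = $3,528.00
Subtotal: $142,895.50
Write-off: 8.6 × $105 = $903.00
Total: $142,895.50 − $903.00 = $141,992.50

$141,992.50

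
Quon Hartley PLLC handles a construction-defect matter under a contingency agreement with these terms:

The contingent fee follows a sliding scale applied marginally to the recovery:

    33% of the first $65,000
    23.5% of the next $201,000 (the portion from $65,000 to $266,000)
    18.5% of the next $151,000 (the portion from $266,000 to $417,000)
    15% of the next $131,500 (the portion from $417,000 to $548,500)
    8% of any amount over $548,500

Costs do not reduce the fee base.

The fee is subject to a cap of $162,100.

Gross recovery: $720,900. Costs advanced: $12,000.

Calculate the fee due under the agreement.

Fee base is the gross recovery, $720,900; costs are reimbursed separately.
First $65,000 at 33% = $21,450.00
Next $201,000 at 23.5% = $47,235.00
Next $151,000 at 18.5% = $27,935.00
Next $131,500 at 15% = $19,725.00
Remaining $172,400 at 8% = $13,792.00
Fee: $21,450.00 + $47,235.00 + $27,935.00 + $19,725.00 + $13,792.00 = $130,137.00
$130,137.00 is under the $162,100 cap.

$130,137.00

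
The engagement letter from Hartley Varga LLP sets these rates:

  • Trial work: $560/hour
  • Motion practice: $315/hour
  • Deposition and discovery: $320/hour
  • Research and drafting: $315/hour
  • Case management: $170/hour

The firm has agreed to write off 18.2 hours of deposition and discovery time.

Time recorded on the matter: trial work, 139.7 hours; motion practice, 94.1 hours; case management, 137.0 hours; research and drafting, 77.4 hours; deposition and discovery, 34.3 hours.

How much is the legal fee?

$160,696.50

Trial work: 139.7 × $560 = $78,232.00
Motion practice: 94.1 × $315 = $29,641.50
Deposition and discovery: 34.3 × $320 = $10,976.00
Research and drafting: 77.4 × $315 = $24,381.00
Case management: 137.0 × $170 = $23,290.00
Subtotal: $166,520.50
Write-off: 18.2 × $320 = $5,824.00
Total: $166,520.50 − $5,824.00 = $160,696.50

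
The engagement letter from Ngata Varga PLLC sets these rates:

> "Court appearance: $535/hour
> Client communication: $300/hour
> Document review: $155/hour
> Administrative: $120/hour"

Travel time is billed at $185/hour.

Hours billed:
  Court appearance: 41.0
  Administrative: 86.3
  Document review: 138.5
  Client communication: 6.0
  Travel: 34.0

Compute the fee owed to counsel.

Court appearance: 41.0 × $535 = $21,935.00
Client communication: 6.0 × $300 = $1,800.00
Document review: 138.5 × $155 = $21,467.50
Administrative: 86.3 × $120 = $10,356.00
Subtotal: $21,935.00 + $1,800.00 + $21,467.50 + $10,356.00 = $55,558.50
Travel: 34.0 × $185 = $6,290.00
Total: $55,558.50 + $6,290.00 = $61,848.50

$61,848.50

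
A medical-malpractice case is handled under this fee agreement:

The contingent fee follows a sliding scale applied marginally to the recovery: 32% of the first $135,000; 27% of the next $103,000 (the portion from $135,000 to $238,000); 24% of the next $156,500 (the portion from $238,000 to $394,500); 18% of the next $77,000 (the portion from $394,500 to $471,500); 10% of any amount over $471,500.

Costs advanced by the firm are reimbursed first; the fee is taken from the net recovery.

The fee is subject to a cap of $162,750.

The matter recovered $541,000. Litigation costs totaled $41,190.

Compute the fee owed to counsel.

Fee base (net of costs): $541,000 − $41,190 = $499,810
First $135,000 at 32% = $43,200.00
Next $103,000 at 27% = $27,810.00
Next $156,500 at 24% = $37,560.00
Next $77,000 at 18% = $13,860.00
Remaining $28,310 at 10% = $2,831.00
Fee: $43,200.00 + $27,810.00 + $37,560.00 + $13,860.00 + $2,831.00 = $125,261.00
$125,261.00 is under the $162,750 cap.

$125,261.00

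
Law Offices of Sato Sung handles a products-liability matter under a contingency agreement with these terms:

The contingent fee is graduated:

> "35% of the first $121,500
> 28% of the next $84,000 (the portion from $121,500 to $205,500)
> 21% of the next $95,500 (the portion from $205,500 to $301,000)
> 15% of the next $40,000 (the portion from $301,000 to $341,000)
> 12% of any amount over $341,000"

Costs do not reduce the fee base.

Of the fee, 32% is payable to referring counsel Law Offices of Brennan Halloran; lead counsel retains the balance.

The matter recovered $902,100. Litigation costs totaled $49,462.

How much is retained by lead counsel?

Fee base is the gross recovery, $902,100; costs are reimbursed separately.
First $121,500 at 35% = $42,525.00
Next $84,000 at 28% = $23,520.00
Next $95,500 at 21% = $20,055.00
Next $40,000 at 15% = $6,000.00
Remaining $561,100 at 12% = $67,332.00
Fee: $42,525.00 + $23,520.00 + $20,055.00 + $6,000.00 + $67,332.00 = $159,432.00
Referral share: 32% of $159,432.00 = $51,018.24; lead counsel retains $159,432.00 − $51,018.24 = $108,413.76.

$108,413.76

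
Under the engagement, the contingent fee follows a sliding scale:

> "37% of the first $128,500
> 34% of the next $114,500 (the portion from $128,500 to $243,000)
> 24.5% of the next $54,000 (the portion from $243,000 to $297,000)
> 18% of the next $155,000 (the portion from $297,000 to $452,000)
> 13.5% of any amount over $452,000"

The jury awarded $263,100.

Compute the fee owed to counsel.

$91,399.50

First $128,500 at 37% = $47,545.00
Next $114,500 at 34% = $38,930.00
Remaining $20,100 at 24.5% = $4,924.50
Fee: $47,545.00 + $38,930.00 + $4,924.50 = $91,399.50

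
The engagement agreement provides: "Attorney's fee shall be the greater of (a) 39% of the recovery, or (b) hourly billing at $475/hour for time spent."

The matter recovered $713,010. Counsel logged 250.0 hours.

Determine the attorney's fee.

(a) 39% of $713,010 = $278,073.90
(b) 250.0 × $475 = $118,750.00
The greater is (a): $278,073.90.

$278,073.90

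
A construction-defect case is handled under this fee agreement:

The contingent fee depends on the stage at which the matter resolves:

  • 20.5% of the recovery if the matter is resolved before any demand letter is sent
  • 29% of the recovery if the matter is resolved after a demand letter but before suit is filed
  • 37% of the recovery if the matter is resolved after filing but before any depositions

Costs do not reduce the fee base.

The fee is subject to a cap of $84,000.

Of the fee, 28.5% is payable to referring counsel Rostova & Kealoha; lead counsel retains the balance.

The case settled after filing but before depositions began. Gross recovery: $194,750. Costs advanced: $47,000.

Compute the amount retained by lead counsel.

Fee base is the gross recovery, $194,750; costs are reimbursed separately.
The matter settled after filing but before depositions began, so the 37% rate applies.
$194,750 × 37% = $72,057.50
$72,057.50 is under the $84,000 cap.
Referral share: 28.5% of $72,057.50 = $20,536.39; lead counsel retains $72,057.50 − $20,536.39 = $51,521.11.

$51,521.11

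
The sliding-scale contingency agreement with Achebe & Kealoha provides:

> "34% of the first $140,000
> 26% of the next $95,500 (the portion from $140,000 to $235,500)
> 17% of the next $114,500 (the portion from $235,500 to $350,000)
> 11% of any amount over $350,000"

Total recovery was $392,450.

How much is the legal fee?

First $140,000 at 34% = $47,600.00
Next $95,500 at 26% = $24,830.00
Next $114,500 at 17% = $19,465.00
Remaining $42,450 at 11% = $4,669.50
Fee: $47,600.00 + $24,830.00 + $19,465.00 + $4,669.50 = $96,564.50

$96,564.50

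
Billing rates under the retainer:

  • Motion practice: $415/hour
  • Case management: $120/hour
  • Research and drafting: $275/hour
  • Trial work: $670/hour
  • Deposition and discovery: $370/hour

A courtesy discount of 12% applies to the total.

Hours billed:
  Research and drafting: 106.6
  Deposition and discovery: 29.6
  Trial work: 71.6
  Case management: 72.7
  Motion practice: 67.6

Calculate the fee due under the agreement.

$110,014.96

Motion practice: 67.6 × $415 = $28,054.00
Case management: 72.7 × $120 = $8,724.00
Research and drafting: 106.6 × $275 = $29,315.00
Trial work: 71.6 × $670 = $47,972.00
Deposition and discovery: 29.6 × $370 = $10,952.00
Subtotal: $125,017.00
Less 12% discount: −$15,002.04
Total: $125,017.00 − $15,002.04 = $110,014.96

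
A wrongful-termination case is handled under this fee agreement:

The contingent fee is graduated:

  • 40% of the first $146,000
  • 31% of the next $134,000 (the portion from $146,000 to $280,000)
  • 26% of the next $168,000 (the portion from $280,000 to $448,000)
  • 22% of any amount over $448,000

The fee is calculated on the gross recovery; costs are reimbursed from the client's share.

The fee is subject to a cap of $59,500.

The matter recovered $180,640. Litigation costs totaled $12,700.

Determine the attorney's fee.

$59,500.00

Fee base is the gross recovery, $180,640; costs are reimbursed separately.
First $146,000 at 40% = $58,400.00
Remaining $34,640 at 31% = $10,738.40
Fee: $58,400.00 + $10,738.40 = $69,138.40
$69,138.40 exceeds the $59,500 cap, so the fee is capped at $59,500.00.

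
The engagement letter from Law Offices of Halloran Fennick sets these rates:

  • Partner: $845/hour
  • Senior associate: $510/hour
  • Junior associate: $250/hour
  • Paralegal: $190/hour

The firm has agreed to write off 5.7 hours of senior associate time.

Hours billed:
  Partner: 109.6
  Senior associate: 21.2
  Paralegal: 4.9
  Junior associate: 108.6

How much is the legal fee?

Partner: 109.6 × $845 = $92,612.00
Senior associate: 21.2 × $510 = $10,812.00
Junior associate: 108.6 × $250 = $27,150.00
Paralegal: 4.9 × $190 = $931.00
Subtotal: $131,505.00
Write-off: 5.7 × $510 = $2,907.00
Total: $131,505.00 − $2,907.00 = $128,598.00

$128,598.00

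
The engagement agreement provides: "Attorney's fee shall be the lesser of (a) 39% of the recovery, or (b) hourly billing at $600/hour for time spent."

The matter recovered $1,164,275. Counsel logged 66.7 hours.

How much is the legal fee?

(a) 39% of $1,164,275 = $454,067.25
(b) 66.7 × $600 = $40,020.00
The lesser is (b): $40,020.00.

$40,020.00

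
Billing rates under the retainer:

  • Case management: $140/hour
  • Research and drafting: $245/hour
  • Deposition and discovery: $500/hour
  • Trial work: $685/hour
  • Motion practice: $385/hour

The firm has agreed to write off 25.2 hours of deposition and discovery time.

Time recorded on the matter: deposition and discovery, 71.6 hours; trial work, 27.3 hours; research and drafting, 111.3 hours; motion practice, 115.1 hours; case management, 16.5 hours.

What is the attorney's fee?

Case management: 16.5 × $140 = $2,310.00
Research and drafting: 111.3 × $245 = $27,268.50
Deposition and discovery: 71.6 × $500 = $35,800.00
Trial work: 27.3 × $685 = $18,700.50
Motion practice: 115.1 × $385 = $44,313.50
Subtotal: $128,392.50
Write-off: 25.2 × $500 = $12,600.00
Total: $128,392.50 − $12,600.00 = $115,792.50

$115,792.50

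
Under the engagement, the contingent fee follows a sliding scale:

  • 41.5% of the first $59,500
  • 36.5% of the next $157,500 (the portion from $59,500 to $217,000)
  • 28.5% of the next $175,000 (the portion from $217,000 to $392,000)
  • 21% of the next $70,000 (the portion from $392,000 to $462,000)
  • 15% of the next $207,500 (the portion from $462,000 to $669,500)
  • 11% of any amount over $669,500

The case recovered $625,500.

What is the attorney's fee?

First $59,500 at 41.5% = $24,692.50
Next $157,500 at 36.5% = $57,487.50
Next $175,000 at 28.5% = $49,875.00
Next $70,000 at 21% = $14,700.00
Remaining $163,500 at 15% = $24,525.00
Fee: $24,692.50 + $57,487.50 + $49,875.00 + $14,700.00 + $24,525.00 = $171,280.00

$171,280.00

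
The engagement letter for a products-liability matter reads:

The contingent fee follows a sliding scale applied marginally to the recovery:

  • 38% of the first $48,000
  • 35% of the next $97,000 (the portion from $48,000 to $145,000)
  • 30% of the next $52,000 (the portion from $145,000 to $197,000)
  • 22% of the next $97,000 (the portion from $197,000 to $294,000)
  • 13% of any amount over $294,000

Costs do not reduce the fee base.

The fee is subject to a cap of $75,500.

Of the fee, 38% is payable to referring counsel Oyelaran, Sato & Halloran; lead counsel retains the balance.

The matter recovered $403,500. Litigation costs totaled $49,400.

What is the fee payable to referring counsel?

$28,690.00

Fee base is the gross recovery, $403,500; costs are reimbursed separately.
First $48,000 at 38% = $18,240.00
Next $97,000 at 35% = $33,950.00
Next $52,000 at 30% = $15,600.00
Next $97,000 at 22% = $21,340.00
Remaining $109,500 at 13% = $14,235.00
Fee: $18,240.00 + $33,950.00 + $15,600.00 + $21,340.00 + $14,235.00 = $103,365.00
$103,365.00 exceeds the $75,500 cap, so the fee is capped at $75,500.00.
Referral share: 38% of $75,500.00 = $28,690.00; lead counsel retains $75,500.00 − $28,690.00 = $46,810.00.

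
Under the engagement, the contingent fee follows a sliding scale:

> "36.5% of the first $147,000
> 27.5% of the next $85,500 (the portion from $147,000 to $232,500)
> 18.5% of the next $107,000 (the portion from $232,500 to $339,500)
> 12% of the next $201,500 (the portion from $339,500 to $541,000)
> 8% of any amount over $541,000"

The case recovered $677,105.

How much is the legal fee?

$132,030.90

First $147,000 at 36.5% = $53,655.00
Next $85,500 at 27.5% = $23,512.50
Next $107,000 at 18.5% = $19,795.00
Next $201,500 at 12% = $24,180.00
Remaining $136,105 at 8% = $10,888.40
Fee: $53,655.00 + $23,512.50 + $19,795.00 + $24,180.00 + $10,888.40 = $132,030.90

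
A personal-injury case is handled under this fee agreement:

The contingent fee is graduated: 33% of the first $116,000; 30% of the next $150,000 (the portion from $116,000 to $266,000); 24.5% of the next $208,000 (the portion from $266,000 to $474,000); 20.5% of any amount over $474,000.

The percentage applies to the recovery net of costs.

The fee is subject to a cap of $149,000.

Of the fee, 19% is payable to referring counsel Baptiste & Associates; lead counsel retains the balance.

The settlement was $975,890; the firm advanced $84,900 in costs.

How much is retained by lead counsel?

Fee base (net of costs): $975,890 − $84,900 = $890,990
First $116,000 at 33% = $38,280.00
Next $150,000 at 30% = $45,000.00
Next $208,000 at 24.5% = $50,960.00
Remaining $416,990 at 20.5% = $85,482.95
Fee: $38,280.00 + $45,000.00 + $50,960.00 + $85,482.95 = $219,722.95
$219,722.95 exceeds the $149,000 cap, so the fee is capped at $149,000.00.
Referral share: 19% of $149,000.00 = $28,310.00; lead counsel retains $149,000.00 − $28,310.00 = $120,690.00.

$120,690.00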